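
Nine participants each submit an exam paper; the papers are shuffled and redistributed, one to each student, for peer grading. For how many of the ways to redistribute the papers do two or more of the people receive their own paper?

Sum C(9,i)·!(9-i) for i = 2..9:
  i=2: C(9,2)·!7 = 36·1854 = 66744
  i=3: C(9,3)·!6 = 84·265 = 22260
  i=4: C(9,4)·!5 = 126·44 = 5544
  i=5: C(9,5)·!4 = 126·9 = 1134
  i=6: C(9,6)·!3 = 84·2 = 168
  i=7: C(9,7)·!2 = 36·1 = 36
  i=8: C(9,8)·!1 = 9·0 = 0
  i=9: C(9,9)·!0 = 1·1 = 1
Total = 95887.

95887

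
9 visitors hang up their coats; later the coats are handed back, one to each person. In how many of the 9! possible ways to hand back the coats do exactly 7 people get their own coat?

Pick the 7 fixed positions: C(9,7) = 36 ways.
The remaining 2 must be deranged: !2 = 1.
Total: 36 × 1 = 36.

36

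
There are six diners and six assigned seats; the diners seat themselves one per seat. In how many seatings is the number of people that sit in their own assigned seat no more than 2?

Sum C(6,i)·!(6-i) for i = 0..2:
  i=0: C(6,0)·!6 = 1·265 = 265
  i=1: C(6,1)·!5 = 6·44 = 264
  i=2: C(6,2)·!4 = 15·9 = 135
Total = 664.

664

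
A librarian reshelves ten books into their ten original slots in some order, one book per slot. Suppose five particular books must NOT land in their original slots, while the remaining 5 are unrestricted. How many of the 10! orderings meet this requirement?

2170680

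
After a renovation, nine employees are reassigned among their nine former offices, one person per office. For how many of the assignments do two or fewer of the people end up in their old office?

# with exactly i fixed is C(9,i)·!(9-i); sum over i=0..2:
  i=0: C(9,0)·!9 = 1·133496 = 133496
  i=1: C(9,1)·!8 = 9·14833 = 133497
  i=2: C(9,2)·!7 = 36·1854 = 66744
Total = 333737.

333737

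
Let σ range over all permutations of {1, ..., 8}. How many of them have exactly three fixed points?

Pick the 3 fixed positions: C(8,3) = 56 ways.
The remaining 5 must be deranged: !5 = 44.
Total: 56 × 44 = 2464.

2464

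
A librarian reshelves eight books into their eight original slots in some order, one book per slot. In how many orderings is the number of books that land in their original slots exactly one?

Pick the single fixed position: C(8,1) = 8 ways.
The remaining 7 must be deranged: !7 = 1854.
Total: 8 × 1854 = 14832.

14832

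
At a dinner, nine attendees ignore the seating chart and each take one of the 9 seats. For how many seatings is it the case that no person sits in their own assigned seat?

133496

!9 is the nearest integer to 9!/e.
9! = 362880, and 362880/e ≈ 133496.09, so !9 = 133496.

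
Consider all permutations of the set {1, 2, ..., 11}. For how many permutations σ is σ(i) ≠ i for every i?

Recurrence: !11 = 11·!10 + (-1)^11.
!11 = 11·1334961 - 1 = 14684570

14684570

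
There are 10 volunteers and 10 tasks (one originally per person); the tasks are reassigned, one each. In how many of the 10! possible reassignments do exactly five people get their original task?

11088

Pick the 5 fixed positions: C(10,5) = 252 ways.
The remaining 5 must be deranged: !5 = 44.
Total: 252 × 44 = 11088.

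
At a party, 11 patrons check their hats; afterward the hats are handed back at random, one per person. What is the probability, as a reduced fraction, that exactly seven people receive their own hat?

1/13440

Favorable outcomes: C(11,7)·!4 = 330·9 = 2970.
Total outcomes: 11! = 39916800.
Probability = 2970/39916800 = 1/13440.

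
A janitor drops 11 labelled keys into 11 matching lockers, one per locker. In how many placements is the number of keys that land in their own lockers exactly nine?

Pick the 9 fixed positions: C(11,9) = 55 ways.
The other 2 form a derangement: !2 = 1.
Total: 55 × 1 = 55.

55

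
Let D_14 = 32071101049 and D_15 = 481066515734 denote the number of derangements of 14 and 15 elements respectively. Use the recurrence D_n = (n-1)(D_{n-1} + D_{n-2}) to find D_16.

D_16 = (16-1)·(D_15 + D_14) = 15·(481066515734 + 32071101049) = 15·513137616783 = 7697064251745.

7697064251745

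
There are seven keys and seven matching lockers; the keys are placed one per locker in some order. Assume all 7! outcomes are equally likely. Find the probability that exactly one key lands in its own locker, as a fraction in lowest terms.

Favorable outcomes: C(7,1)·!6 = 7·265 = 1855.
Total outcomes: 7! = 5040.
Probability = 1855/5040 = 53/144.

53/144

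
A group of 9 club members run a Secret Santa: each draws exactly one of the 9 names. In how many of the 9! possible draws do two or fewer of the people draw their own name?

333737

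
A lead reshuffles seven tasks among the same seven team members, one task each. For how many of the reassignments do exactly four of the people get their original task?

70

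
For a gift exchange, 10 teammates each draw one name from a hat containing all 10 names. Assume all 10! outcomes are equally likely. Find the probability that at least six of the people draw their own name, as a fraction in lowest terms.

17/28350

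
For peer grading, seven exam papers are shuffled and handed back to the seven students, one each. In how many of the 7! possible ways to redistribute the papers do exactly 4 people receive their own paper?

70

Choose which 4 of the 7 are fixed: C(7,4) = 35.
The remaining 3 must be deranged: !3 = 2.
Total: 35 × 2 = 70.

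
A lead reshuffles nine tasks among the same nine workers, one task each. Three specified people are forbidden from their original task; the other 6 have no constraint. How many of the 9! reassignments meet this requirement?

256320

Let A_j be the event that the j-th constrained one is fixed. By inclusion-exclusion over the 3 events:
Σ_{j=0}^{3} (-1)^j C(3,j)(9-j)!
= C(3,0)·9! - C(3,1)·8! + C(3,2)·7! - C(3,3)·6!
= 362880 - 120960 + 15120 - 720
= 256320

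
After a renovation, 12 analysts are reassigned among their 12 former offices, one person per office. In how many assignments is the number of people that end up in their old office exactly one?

176214840

Pick the single fixed position: C(12,1) = 12 ways.
The remaining 11 must be deranged: !11 = 14684570.
Total: 12 × 14684570 = 176214840.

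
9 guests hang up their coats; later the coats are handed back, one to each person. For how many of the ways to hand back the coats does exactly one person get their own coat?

133497

Pick the single fixed position: C(9,1) = 9 ways.
The remaining 8 must be deranged: !8 = 14833.
Total: 9 × 14833 = 133497.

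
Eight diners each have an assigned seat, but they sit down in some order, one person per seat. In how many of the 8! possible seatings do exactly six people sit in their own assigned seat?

28

Choose which 6 of the 8 are fixed: C(8,6) = 28.
The other 2 form a derangement: !2 = 1.
Total: 28 × 1 = 28.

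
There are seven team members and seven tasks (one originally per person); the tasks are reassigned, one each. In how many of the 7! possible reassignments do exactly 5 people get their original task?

21

Pick the 5 fixed positions: C(7,5) = 21 ways.
The other 2 form a derangement: !2 = 1.
Total: 21 × 1 = 21.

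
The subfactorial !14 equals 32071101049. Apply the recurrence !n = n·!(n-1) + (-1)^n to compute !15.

481066515734

!15 = 15·32071101049 - 1 = 481066515734.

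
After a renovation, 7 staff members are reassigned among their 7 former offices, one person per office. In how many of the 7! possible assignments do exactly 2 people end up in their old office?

924

Pick the 2 fixed positions: C(7,2) = 21 ways.
The other 5 form a derangement: !5 = 44.
Total: 21 × 44 = 924.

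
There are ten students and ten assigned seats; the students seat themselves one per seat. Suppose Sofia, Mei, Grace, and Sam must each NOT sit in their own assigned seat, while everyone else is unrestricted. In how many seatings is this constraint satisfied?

Let A_j be the event that the j-th constrained one is fixed. By inclusion-exclusion over the 4 events:
Σ_{j=0}^{4} (-1)^j C(4,j)(10-j)!
= C(4,0)·10! - C(4,1)·9! + C(4,2)·8! - C(4,3)·7! + C(4,4)·6!
= 3628800 - 1451520 + 241920 - 20160 + 720
= 2399760

2399760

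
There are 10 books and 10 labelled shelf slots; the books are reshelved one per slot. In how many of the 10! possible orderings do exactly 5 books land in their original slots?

11088

Choose which 5 of the 10 are fixed: C(10,5) = 252.
The other 5 form a derangement: !5 = 44.
Total: 252 × 44 = 11088.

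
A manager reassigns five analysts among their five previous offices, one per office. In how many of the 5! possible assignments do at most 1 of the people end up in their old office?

89

# with exactly i fixed is C(5,i)·!(5-i); sum over i=0..1:
  i=0: C(5,0)·!5 = 1·44 = 44
  i=1: C(5,1)·!4 = 5·9 = 45
Total = 89.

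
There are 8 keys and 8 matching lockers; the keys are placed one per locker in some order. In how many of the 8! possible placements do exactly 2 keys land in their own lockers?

7420

Pick the 2 fixed positions: C(8,2) = 28 ways.
The remaining 6 must be deranged: !6 = 265.
Total: 28 × 265 = 7420.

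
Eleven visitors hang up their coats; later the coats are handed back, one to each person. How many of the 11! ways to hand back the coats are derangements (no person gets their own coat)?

14684570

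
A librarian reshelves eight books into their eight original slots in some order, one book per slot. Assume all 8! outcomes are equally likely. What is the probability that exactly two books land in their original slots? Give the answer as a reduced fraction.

Favorable outcomes: C(8,2)·!6 = 28·265 = 7420.
Total outcomes: 8! = 40320.
Probability = 7420/40320 = 53/288.

53/288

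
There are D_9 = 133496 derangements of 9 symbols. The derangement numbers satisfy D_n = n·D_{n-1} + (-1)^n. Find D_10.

1334961

D_10 = 10·133496 + 1 = 1334961.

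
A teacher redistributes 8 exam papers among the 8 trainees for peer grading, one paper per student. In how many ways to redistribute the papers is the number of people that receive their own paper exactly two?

7420

Choose which 2 of the 8 are fixed: C(8,2) = 28.
The other 6 form a derangement: !6 = 265.
Total: 28 × 265 = 7420.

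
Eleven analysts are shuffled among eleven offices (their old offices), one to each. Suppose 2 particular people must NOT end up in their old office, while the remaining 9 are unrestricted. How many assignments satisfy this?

Inclusion-exclusion on the 2 forbidden self-matches:
Σ_{j=0}^{2} (-1)^j C(2,j)(11-j)!
= C(2,0)·11! - C(2,1)·10! + C(2,2)·9!
= 39916800 - 7257600 + 362880
= 33022080

33022080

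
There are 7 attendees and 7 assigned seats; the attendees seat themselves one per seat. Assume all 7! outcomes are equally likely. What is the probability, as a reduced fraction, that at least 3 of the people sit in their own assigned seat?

407/5040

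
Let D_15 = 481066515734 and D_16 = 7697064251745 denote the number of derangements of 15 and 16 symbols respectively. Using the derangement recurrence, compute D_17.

130850092279664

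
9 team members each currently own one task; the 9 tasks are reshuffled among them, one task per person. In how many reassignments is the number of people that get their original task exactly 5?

Pick the 5 fixed positions: C(9,5) = 126 ways.
The remaining 4 must be deranged: !4 = 9.
Total: 126 × 9 = 1134.

1134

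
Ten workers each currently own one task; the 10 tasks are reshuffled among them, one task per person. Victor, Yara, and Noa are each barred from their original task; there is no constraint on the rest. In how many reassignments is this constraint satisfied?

Let A_j be the event that the j-th constrained one is fixed. By inclusion-exclusion over the 3 events:
Σ_{j=0}^{3} (-1)^j C(3,j)(10-j)!
= C(3,0)·10! - C(3,1)·9! + C(3,2)·8! - C(3,3)·7!
= 3628800 - 1088640 + 120960 - 5040
= 2656080

2656080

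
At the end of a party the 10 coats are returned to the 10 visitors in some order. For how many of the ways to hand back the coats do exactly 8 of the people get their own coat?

Pick the 8 fixed positions: C(10,8) = 45 ways.
The other 2 form a derangement: !2 = 1.
Total: 45 × 1 = 45.

45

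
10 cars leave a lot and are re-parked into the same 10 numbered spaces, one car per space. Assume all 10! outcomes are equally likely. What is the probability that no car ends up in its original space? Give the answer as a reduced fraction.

Favorable outcomes: !10 = 1334961.
Total outcomes: 10! = 3628800.
Probability = 1334961/3628800 = 16481/44800.

16481/44800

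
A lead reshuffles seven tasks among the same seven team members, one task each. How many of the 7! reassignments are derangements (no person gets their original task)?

The subfactorial !7 = [7!/e] (nearest integer).
7! = 5040, and 5040/e ≈ 1854.11, so !7 = 1854.

1854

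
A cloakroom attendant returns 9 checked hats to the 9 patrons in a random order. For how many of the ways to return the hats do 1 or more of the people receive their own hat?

# with exactly i fixed is C(9,i)·!(9-i); sum over i=1..9:
  i=1: C(9,1)·!8 = 9·14833 = 133497
  i=2: C(9,2)·!7 = 36·1854 = 66744
  i=3: C(9,3)·!6 = 84·265 = 22260
  i=4: C(9,4)·!5 = 126·44 = 5544
  i=5: C(9,5)·!4 = 126·9 = 1134
  i=6: C(9,6)·!3 = 84·2 = 168
  i=7: C(9,7)·!2 = 36·1 = 36
  i=8: C(9,8)·!1 = 9·0 = 0
  i=9: C(9,9)·!0 = 1·1 = 1
Total = 229384.

229384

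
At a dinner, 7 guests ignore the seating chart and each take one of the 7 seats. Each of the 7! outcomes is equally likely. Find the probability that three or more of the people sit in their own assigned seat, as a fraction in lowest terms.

Favorable outcomes: Σ_{i≥3} C(7,i)·!(7-i) = 35·9 + 35·2 + 21·1 + 7·0 + 1·1 = 407.
Total outcomes: 7! = 5040.
Probability = 407/5040 = 407/5040.

407/5040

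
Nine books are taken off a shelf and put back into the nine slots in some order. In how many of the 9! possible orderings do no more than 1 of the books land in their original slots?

Sum C(9,i)·!(9-i) for i = 0..1:
  i=0: C(9,0)·!9 = 1·133496 = 133496
  i=1: C(9,1)·!8 = 9·14833 = 133497
Total = 266993.

266993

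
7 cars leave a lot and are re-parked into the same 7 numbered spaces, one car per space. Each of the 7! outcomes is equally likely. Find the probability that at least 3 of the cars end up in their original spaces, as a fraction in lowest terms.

Favorable outcomes: Σ_{i≥3} C(7,i)·!(7-i) = 35·9 + 35·2 + 21·1 + 7·0 + 1·1 = 407.
Total outcomes: 7! = 5040.
Probability = 407/5040 = 407/5040.

407/5040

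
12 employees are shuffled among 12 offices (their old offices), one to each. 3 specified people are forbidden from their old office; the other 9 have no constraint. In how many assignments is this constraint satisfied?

Let A_j be the event that the j-th constrained one is fixed. By inclusion-exclusion over the 3 events:
Σ_{j=0}^{3} (-1)^j C(3,j)(12-j)!
= C(3,0)·12! - C(3,1)·11! + C(3,2)·10! - C(3,3)·9!
= 479001600 - 119750400 + 10886400 - 362880
= 369774720

369774720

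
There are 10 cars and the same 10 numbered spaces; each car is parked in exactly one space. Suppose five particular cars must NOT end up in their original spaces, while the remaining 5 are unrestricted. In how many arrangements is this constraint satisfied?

2170680

Inclusion-exclusion on the 5 forbidden self-matches:
Σ_{j=0}^{5} (-1)^j C(5,j)(10-j)!
= C(5,0)·10! - C(5,1)·9! + C(5,2)·8! - C(5,3)·7! + C(5,4)·6! - C(5,5)·5!
= 3628800 - 1814400 + 403200 - 50400 + 3600 - 120
= 2170680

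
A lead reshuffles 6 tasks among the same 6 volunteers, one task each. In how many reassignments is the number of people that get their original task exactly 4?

15

Pick the 4 fixed positions: C(6,4) = 15 ways.
The other 2 form a derangement: !2 = 1.
Total: 15 × 1 = 15.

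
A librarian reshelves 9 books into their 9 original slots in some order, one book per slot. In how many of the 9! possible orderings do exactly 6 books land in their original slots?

168

Choose which 6 of the 9 are fixed: C(9,6) = 84.
The remaining 3 must be deranged: !3 = 2.
Total: 84 × 2 = 168.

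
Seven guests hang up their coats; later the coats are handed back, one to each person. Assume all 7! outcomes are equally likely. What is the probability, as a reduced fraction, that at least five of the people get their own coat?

Favorable outcomes: Σ_{i≥5} C(7,i)·!(7-i) = 21·1 + 7·0 + 1·1 = 22.
Total outcomes: 7! = 5040.
Probability = 22/5040 = 11/2520.

11/2520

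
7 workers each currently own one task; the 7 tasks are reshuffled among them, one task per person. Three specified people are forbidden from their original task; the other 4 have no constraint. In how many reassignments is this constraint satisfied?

Let A_j be the event that the j-th constrained one is fixed. By inclusion-exclusion over the 3 events:
Σ_{j=0}^{3} (-1)^j C(3,j)(7-j)!
= C(3,0)·7! - C(3,1)·6! + C(3,2)·5! - C(3,3)·4!
= 5040 - 2160 + 360 - 24
= 3216

3216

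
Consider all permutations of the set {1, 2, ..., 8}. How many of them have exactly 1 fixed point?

Pick the single fixed position: C(8,1) = 8 ways.
The remaining 7 must be deranged: !7 = 1854.
Total: 8 × 1854 = 14832.

14832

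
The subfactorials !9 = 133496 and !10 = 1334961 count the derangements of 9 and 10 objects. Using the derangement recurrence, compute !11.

14684570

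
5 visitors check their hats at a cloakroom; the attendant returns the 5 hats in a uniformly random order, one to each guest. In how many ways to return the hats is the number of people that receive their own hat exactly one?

45

Choose which one of the 5 is fixed: C(5,1) = 5.
The other 4 form a derangement: !4 = 9.
Total: 5 × 9 = 45.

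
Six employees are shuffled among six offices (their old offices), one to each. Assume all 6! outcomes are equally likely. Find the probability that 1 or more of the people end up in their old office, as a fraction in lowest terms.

91/144

Favorable outcomes: Σ_{i≥1} C(6,i)·!(6-i) = 6·44 + 15·9 + 20·2 + 15·1 + 6·0 + 1·1 = 455.
Total outcomes: 6! = 720.
Probability = 455/720 = 91/144.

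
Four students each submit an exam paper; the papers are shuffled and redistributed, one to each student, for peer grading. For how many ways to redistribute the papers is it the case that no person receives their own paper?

Use !n = (n-1)(!(n-1) + !(n-2)).
!4 = 3·(2 + 1) = 3·3 = 9

9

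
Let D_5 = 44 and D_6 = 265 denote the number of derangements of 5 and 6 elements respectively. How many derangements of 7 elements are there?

D_7 = (7-1)·(D_6 + D_5) = 6·(265 + 44) = 6·309 = 1854.

1854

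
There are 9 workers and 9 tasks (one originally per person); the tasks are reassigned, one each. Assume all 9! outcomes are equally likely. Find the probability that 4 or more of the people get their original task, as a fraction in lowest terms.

6883/362880

Favorable outcomes: Σ_{i≥4} C(9,i)·!(9-i) = 126·44 + 126·9 + 84·2 + 36·1 + 9·0 + 1·1 = 6883.
Total outcomes: 9! = 362880.
Probability = 6883/362880 = 6883/362880.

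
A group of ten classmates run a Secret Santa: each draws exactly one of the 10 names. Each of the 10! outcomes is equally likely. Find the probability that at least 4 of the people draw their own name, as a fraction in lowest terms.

34457/1814400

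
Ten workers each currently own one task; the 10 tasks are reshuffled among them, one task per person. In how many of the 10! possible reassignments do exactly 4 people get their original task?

55650

Choose which 4 of the 10 are fixed: C(10,4) = 210.
The remaining 6 must be deranged: !6 = 265.
Total: 210 × 265 = 55650.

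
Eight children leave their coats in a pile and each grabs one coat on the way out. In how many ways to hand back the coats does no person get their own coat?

14833

!8 = 8! · Σ_{k=0}^{8} (-1)^k/k!
= 8! - 8!/1! + 8!/2! - 8!/3! + 8!/4! - 8!/5! + 8!/6! - 8!/7! + 8!/8!
= 40320 - 40320 + 20160 - 6720 + 1680 - 336 + 56 - 8 + 1
= 14833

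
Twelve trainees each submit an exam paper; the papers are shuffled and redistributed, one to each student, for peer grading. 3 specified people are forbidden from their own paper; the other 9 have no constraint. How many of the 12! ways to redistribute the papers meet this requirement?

369774720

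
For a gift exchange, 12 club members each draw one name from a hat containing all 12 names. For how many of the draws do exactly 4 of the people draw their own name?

7342335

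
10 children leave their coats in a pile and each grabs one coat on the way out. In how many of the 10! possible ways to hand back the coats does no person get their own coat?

1334961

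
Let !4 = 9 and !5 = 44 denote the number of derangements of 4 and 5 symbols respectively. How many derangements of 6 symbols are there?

!6 = (6-1)·(!5 + !4) = 5·(44 + 9) = 5·53 = 265.

265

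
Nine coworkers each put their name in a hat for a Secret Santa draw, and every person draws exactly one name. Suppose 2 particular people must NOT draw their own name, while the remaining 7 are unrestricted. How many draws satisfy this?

Inclusion-exclusion on the 2 forbidden self-matches:
Σ_{j=0}^{2} (-1)^j C(2,j)(9-j)!
= C(2,0)·9! - C(2,1)·8! + C(2,2)·7!
= 362880 - 80640 + 5040
= 287280

287280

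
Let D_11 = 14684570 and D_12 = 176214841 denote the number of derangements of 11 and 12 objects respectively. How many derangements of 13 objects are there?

2290792932

D_13 = (13-1)·(D_12 + D_11) = 12·(176214841 + 14684570) = 12·190899411 = 2290792932.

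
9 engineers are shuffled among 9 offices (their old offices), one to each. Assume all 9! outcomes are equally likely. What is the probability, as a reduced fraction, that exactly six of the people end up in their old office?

1/2160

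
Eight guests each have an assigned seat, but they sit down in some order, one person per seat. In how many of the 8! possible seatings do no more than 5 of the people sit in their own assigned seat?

40291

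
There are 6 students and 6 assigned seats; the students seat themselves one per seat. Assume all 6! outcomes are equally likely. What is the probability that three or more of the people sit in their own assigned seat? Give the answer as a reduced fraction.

Favorable outcomes: Σ_{i≥3} C(6,i)·!(6-i) = 20·2 + 15·1 + 6·0 + 1·1 = 56.
Total outcomes: 6! = 720.
Probability = 56/720 = 7/90.

7/90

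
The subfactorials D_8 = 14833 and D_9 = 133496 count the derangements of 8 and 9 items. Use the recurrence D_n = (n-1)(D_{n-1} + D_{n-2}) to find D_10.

D_10 = (10-1)·(D_9 + D_8) = 9·(133496 + 14833) = 9·148329 = 1334961.

1334961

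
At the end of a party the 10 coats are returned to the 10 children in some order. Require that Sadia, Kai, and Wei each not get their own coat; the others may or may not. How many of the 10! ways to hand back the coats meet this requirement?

2656080

Inclusion-exclusion on the 3 forbidden self-matches:
Σ_{j=0}^{3} (-1)^j C(3,j)(10-j)!
= C(3,0)·10! - C(3,1)·9! + C(3,2)·8! - C(3,3)·7!
= 3628800 - 1088640 + 120960 - 5040
= 2656080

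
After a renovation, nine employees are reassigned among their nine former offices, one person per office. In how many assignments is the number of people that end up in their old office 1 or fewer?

# with exactly i fixed is C(9,i)·!(9-i); sum over i=0..1:
  i=0: C(9,0)·!9 = 1·133496 = 133496
  i=1: C(9,1)·!8 = 9·14833 = 133497
Total = 266993.

266993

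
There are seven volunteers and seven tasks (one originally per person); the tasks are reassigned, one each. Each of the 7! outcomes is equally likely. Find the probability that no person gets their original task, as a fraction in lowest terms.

103/280

Favorable outcomes: !7 = 1854.
Total outcomes: 7! = 5040.
Probability = 1854/5040 = 103/280.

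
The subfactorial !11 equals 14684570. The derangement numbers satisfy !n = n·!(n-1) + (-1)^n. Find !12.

!12 = 12·14684570 + 1 = 176214841.

176214841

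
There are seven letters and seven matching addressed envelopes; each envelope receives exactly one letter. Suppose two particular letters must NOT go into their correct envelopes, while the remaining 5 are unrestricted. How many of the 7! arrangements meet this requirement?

Let A_j be the event that the j-th constrained one is fixed. By inclusion-exclusion over the 2 events:
Σ_{j=0}^{2} (-1)^j C(2,j)(7-j)!
= C(2,0)·7! - C(2,1)·6! + C(2,2)·5!
= 5040 - 1440 + 120
= 3720

3720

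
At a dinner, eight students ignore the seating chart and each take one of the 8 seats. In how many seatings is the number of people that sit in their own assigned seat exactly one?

14832

Choose which one of the 8 is fixed: C(8,1) = 8.
The remaining 7 must be deranged: !7 = 1854.
Total: 8 × 1854 = 14832.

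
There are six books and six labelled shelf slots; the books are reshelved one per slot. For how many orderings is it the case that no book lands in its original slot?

265

By inclusion-exclusion, !6 = Σ (-1)^k · 6!/k! for k=0..6
= 6! - 6!/1! + 6!/2! - 6!/3! + 6!/4! - 6!/5! + 6!/6!
= 720 - 720 + 360 - 120 + 30 - 6 + 1
= 265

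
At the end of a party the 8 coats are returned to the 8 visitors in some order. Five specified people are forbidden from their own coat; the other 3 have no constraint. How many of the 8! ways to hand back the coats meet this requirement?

21234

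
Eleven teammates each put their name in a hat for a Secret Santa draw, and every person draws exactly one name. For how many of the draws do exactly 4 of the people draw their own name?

611820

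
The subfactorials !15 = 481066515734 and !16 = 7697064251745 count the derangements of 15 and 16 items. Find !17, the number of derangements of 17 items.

!17 = (17-1)·(!16 + !15) = 16·(7697064251745 + 481066515734) = 16·8178130767479 = 130850092279664.

130850092279664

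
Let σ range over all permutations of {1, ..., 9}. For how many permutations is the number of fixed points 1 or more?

229384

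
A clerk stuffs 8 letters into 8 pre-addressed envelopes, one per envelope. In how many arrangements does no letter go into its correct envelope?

14833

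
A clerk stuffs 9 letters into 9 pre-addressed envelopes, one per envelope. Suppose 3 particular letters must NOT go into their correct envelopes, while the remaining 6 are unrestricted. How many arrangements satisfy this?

256320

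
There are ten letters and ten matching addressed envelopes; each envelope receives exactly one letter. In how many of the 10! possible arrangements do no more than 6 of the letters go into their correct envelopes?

3628514

Sum C(10,i)·!(10-i) for i = 0..6:
  i=0: C(10,0)·!10 = 1·1334961 = 1334961
  i=1: C(10,1)·!9 = 10·133496 = 1334960
  i=2: C(10,2)·!8 = 45·14833 = 667485
  i=3: C(10,3)·!7 = 120·1854 = 222480
  i=4: C(10,4)·!6 = 210·265 = 55650
  i=5: C(10,5)·!5 = 252·44 = 11088
  i=6: C(10,6)·!4 = 210·9 = 1890
Total = 3628514.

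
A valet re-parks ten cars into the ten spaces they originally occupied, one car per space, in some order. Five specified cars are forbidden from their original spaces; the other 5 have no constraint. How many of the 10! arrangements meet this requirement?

2170680

Inclusion-exclusion on the 5 forbidden self-matches:
Σ_{j=0}^{5} (-1)^j C(5,j)(10-j)!
= C(5,0)·10! - C(5,1)·9! + C(5,2)·8! - C(5,3)·7! + C(5,4)·6! - C(5,5)·5!
= 3628800 - 1814400 + 403200 - 50400 + 3600 - 120
= 2170680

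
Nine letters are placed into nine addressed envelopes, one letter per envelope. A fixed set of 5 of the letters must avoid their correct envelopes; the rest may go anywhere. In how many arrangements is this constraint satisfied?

Let A_j be the event that the j-th constrained one is fixed. By inclusion-exclusion over the 5 events:
Σ_{j=0}^{5} (-1)^j C(5,j)(9-j)!
= C(5,0)·9! - C(5,1)·8! + C(5,2)·7! - C(5,3)·6! + C(5,4)·5! - C(5,5)·4!
= 362880 - 201600 + 50400 - 7200 + 600 - 24
= 205056

205056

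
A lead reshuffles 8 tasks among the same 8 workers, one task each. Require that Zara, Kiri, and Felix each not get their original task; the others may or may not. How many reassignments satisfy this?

Let A_j be the event that the j-th constrained one is fixed. By inclusion-exclusion over the 3 events:
Σ_{j=0}^{3} (-1)^j C(3,j)(8-j)!
= C(3,0)·8! - C(3,1)·7! + C(3,2)·6! - C(3,3)·5!
= 40320 - 15120 + 2160 - 120
= 27240

27240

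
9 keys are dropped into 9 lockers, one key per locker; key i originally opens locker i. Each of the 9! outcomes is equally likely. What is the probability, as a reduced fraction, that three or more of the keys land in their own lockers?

29143/362880

Favorable outcomes: Σ_{i≥3} C(9,i)·!(9-i) = 84·265 + 126·44 + 126·9 + 84·2 + 36·1 + 9·0 + 1·1 = 29143.
Total outcomes: 9! = 362880.
Probability = 29143/362880 = 29143/362880.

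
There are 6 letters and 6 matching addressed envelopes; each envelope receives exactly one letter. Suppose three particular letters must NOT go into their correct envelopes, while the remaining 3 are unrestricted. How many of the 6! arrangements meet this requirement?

426

Let A_j be the event that the j-th constrained one is fixed. By inclusion-exclusion over the 3 events:
Σ_{j=0}^{3} (-1)^j C(3,j)(6-j)!
= C(3,0)·6! - C(3,1)·5! + C(3,2)·4! - C(3,3)·3!
= 720 - 360 + 72 - 6
= 426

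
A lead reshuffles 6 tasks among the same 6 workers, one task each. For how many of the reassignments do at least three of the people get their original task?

56

Sum C(6,i)·!(6-i) for i = 3..6:
  i=3: C(6,3)·!3 = 20·2 = 40
  i=4: C(6,4)·!2 = 15·1 = 15
  i=5: C(6,5)·!1 = 6·0 = 0
  i=6: C(6,6)·!0 = 1·1 = 1
Total = 56.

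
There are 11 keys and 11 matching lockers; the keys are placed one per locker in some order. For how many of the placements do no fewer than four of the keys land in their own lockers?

# with exactly i fixed is C(11,i)·!(11-i); sum over i=4..11:
  i=4: C(11,4)·!7 = 330·1854 = 611820
  i=5: C(11,5)·!6 = 462·265 = 122430
  i=6: C(11,6)·!5 = 462·44 = 20328
  i=7: C(11,7)·!4 = 330·9 = 2970
  i=8: C(11,8)·!3 = 165·2 = 330
  i=9: C(11,9)·!2 = 55·1 = 55
  i=10: C(11,10)·!1 = 11·0 = 0
  i=11: C(11,11)·!0 = 1·1 = 1
Total = 757934.

757934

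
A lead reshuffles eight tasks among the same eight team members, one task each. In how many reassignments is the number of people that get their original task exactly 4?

630

Pick the 4 fixed positions: C(8,4) = 70 ways.
The other 4 form a derangement: !4 = 9.
Total: 70 × 9 = 630.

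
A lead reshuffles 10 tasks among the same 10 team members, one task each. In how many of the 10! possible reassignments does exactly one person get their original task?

1334960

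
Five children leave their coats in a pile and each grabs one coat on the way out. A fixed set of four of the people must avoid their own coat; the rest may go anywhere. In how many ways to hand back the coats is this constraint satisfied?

53

Let A_j be the event that the j-th constrained one is fixed. By inclusion-exclusion over the 4 events:
Σ_{j=0}^{4} (-1)^j C(4,j)(5-j)!
= C(4,0)·5! - C(4,1)·4! + C(4,2)·3! - C(4,3)·2! + C(4,4)·1!
= 120 - 96 + 36 - 8 + 1
= 53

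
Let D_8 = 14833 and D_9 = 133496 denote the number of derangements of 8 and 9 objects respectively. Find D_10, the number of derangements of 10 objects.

D_10 = (10-1)·(D_9 + D_8) = 9·(133496 + 14833) = 9·148329 = 1334961.

1334961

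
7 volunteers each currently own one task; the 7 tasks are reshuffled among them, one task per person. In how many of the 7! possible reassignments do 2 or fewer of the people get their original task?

4633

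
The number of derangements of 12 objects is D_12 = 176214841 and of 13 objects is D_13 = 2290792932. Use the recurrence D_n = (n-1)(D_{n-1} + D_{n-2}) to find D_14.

D_14 = (14-1)·(D_13 + D_12) = 13·(2290792932 + 176214841) = 13·2467007773 = 32071101049.

32071101049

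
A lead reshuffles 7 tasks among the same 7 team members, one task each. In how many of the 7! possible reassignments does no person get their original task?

!7 = 7! · Σ_{k=0}^{7} (-1)^k/k!
= 7! - 7!/1! + 7!/2! - 7!/3! + 7!/4! - 7!/5! + 7!/6! - 7!/7!
= 5040 - 5040 + 2520 - 840 + 210 - 42 + 7 - 1
= 1854

1854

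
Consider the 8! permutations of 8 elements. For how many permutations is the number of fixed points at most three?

39549

# with exactly i fixed is C(8,i)·!(8-i); sum over i=0..3:
  i=0: C(8,0)·!8 = 1·14833 = 14833
  i=1: C(8,1)·!7 = 8·1854 = 14832
  i=2: C(8,2)·!6 = 28·265 = 7420
  i=3: C(8,3)·!5 = 56·44 = 2464
Total = 39549.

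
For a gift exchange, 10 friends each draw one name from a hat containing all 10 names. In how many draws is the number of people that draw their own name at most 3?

# with exactly i fixed is C(10,i)·!(10-i); sum over i=0..3:
  i=0: C(10,0)·!10 = 1·1334961 = 1334961
  i=1: C(10,1)·!9 = 10·133496 = 1334960
  i=2: C(10,2)·!8 = 45·14833 = 667485
  i=3: C(10,3)·!7 = 120·1854 = 222480
Total = 3559886.

3559886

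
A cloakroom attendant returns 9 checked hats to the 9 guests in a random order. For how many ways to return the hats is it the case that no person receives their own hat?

133496

By inclusion-exclusion, !9 = Σ (-1)^k · 9!/k! for k=0..9
= 9! - 9!/1! + 9!/2! - 9!/3! + 9!/4! - 9!/5! + 9!/6! - 9!/7! + 9!/8! - 9!/9!
= 362880 - 362880 + 181440 - 60480 + 15120 - 3024 + 504 - 72 + 9 - 1
= 133496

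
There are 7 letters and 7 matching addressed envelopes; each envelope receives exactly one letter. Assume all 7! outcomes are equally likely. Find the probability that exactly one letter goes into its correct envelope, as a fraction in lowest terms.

53/144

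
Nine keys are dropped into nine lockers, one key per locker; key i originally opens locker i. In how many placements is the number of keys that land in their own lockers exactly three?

Choose which 3 of the 9 are fixed: C(9,3) = 84.
The other 6 form a derangement: !6 = 265.
Total: 84 × 265 = 22260.

22260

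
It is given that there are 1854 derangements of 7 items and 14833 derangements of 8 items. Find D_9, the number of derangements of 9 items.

133496

D_9 = (9-1)·(D_8 + D_7) = 8·(14833 + 1854) = 8·16687 = 133496.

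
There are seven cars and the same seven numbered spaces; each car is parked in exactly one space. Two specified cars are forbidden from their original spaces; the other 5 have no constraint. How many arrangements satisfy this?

Inclusion-exclusion on the 2 forbidden self-matches:
Σ_{j=0}^{2} (-1)^j C(2,j)(7-j)!
= C(2,0)·7! - C(2,1)·6! + C(2,2)·5!
= 5040 - 1440 + 120
= 3720

3720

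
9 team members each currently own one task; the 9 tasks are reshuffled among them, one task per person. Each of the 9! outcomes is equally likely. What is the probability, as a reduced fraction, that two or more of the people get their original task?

95887/362880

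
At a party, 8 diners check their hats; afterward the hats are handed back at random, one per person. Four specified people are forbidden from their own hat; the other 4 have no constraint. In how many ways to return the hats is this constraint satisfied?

Let A_j be the event that the j-th constrained one is fixed. By inclusion-exclusion over the 4 events:
Σ_{j=0}^{4} (-1)^j C(4,j)(8-j)!
= C(4,0)·8! - C(4,1)·7! + C(4,2)·6! - C(4,3)·5! + C(4,4)·4!
= 40320 - 20160 + 4320 - 480 + 24
= 24024

24024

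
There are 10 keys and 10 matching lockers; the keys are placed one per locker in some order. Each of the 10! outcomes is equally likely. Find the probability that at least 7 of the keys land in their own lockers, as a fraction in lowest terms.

143/1814400

Favorable outcomes: Σ_{i≥7} C(10,i)·!(10-i) = 120·2 + 45·1 + 10·0 + 1·1 = 286.
Total outcomes: 10! = 3628800.
Probability = 286/3628800 = 143/1814400.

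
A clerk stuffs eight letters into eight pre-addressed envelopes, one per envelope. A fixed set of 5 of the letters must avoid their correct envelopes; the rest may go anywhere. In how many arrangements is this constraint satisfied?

Let A_j be the event that the j-th constrained one is fixed. By inclusion-exclusion over the 5 events:
Σ_{j=0}^{5} (-1)^j C(5,j)(8-j)!
= C(5,0)·8! - C(5,1)·7! + C(5,2)·6! - C(5,3)·5! + C(5,4)·4! - C(5,5)·3!
= 40320 - 25200 + 7200 - 1200 + 120 - 6
= 21234

21234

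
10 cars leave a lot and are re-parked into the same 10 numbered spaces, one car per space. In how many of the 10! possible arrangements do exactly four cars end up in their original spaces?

55650

Pick the 4 fixed positions: C(10,4) = 210 ways.
The remaining 6 must be deranged: !6 = 265.
Total: 210 × 265 = 55650.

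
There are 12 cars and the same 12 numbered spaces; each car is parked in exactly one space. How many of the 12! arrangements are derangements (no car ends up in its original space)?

Recurrence: !12 = 12·!11 + (-1)^12.
!12 = 12·14684570 + 1 = 176214841

176214841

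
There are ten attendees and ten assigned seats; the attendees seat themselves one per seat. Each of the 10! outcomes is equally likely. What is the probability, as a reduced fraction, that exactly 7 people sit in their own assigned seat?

Favorable outcomes: C(10,7)·!3 = 120·2 = 240.
Total outcomes: 10! = 3628800.
Probability = 240/3628800 = 1/15120.

1/15120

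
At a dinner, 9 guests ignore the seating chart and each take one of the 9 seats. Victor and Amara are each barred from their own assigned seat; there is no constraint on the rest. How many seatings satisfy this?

Inclusion-exclusion on the 2 forbidden self-matches:
Σ_{j=0}^{2} (-1)^j C(2,j)(9-j)!
= C(2,0)·9! - C(2,1)·8! + C(2,2)·7!
= 362880 - 80640 + 5040
= 287280

287280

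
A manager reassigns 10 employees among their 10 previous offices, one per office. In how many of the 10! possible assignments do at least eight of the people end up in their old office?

46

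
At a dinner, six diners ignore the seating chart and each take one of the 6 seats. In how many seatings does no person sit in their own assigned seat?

!6 = 6! · Σ_{k=0}^{6} (-1)^k/k!
= 6! - 6!/1! + 6!/2! - 6!/3! + 6!/4! - 6!/5! + 6!/6!
= 720 - 720 + 360 - 120 + 30 - 6 + 1
= 265

265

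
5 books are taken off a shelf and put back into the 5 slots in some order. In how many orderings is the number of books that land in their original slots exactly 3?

Pick the 3 fixed positions: C(5,3) = 10 ways.
The other 2 form a derangement: !2 = 1.
Total: 10 × 1 = 10.

10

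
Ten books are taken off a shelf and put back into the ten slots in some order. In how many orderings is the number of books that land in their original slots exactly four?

55650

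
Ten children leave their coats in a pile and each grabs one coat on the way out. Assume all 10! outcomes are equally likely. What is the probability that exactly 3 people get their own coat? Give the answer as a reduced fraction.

103/1680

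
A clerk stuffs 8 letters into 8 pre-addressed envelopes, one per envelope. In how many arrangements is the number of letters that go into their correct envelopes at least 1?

25487

Sum C(8,i)·!(8-i) for i = 1..8:
  i=1: C(8,1)·!7 = 8·1854 = 14832
  i=2: C(8,2)·!6 = 28·265 = 7420
  i=3: C(8,3)·!5 = 56·44 = 2464
  i=4: C(8,4)·!4 = 70·9 = 630
  i=5: C(8,5)·!3 = 56·2 = 112
  i=6: C(8,6)·!2 = 28·1 = 28
  i=7: C(8,7)·!1 = 8·0 = 0
  i=8: C(8,8)·!0 = 1·1 = 1
Total = 25487.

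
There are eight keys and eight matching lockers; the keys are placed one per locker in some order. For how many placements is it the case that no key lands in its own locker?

14833

Recurrence: !8 = 7·(!7 + !6).
!8 = 7·(1854 + 265) = 7·2119 = 14833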